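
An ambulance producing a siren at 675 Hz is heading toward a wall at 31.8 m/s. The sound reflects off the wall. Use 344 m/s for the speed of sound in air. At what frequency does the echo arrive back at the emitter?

The wall receives the sound from a moving source: f₁ = f₀ · v/(v − v_e) = 675 × 344/312.2 ≈ 744 Hz.
On the return leg the ambulance is a moving observer: f₂ = f₁ · (v + v_e)/v = 744 × 375.8/344 ≈ 813 Hz.
Equivalently f₂ = f₀ · (v + v_e)/(v − v_e).

813 Hz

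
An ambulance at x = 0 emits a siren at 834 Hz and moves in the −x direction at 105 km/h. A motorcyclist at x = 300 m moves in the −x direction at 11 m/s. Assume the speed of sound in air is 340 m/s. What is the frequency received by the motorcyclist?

793 Hz

105 km/h = 29.17 m/s.
The observer lies on the +x side, so the source is heading away from the observer and the observer is heading toward the source.
With source receding and observer approaching, f' = f · (v + v_o)/(v + v_s).
f' = 834 × (340 + 11)/(340 + 29.17) = 834 × 351/369.17 ≈ 793 Hz.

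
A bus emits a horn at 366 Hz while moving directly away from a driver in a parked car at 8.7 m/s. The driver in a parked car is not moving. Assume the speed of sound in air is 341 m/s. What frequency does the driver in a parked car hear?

With the source moving away from a stationary observer, f' = f · v/(v + v_s).
f' = 366 × 341/(341 + 8.7) = 366 × 341/349.7 ≈ 357 Hz.

357 Hz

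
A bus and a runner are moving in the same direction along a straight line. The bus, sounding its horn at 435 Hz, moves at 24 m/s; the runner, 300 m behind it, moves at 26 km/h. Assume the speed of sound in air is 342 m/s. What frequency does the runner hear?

415 Hz

26 km/h = 7.222 m/s.
The runner is behind, so the bus is moving away from it while the runner is moving toward the bus.
General Doppler shift: f' = f · (v + v_o)/(v + v_s).
f' = 435 × (342 + 7.222)/(342 + 24) = 435 × 349.22/366 ≈ 415 Hz.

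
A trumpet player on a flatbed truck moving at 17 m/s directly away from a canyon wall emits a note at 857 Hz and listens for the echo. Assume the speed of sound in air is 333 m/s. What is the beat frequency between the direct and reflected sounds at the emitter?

83 Hz

The canyon wall receives the sound from a moving source: f₁ = f₀ · v/(v + v_e) = 857 × 333/350 ≈ 815.4 Hz.
On the return leg the trumpet player on a flatbed truck is a moving observer: f₂ = f₁ · (v − v_e)/v = 815.4 × 316/333 ≈ 773.7 Hz.
Equivalently f₂ = f₀ · (v − v_e)/(v + v_e).
Beat against the emitted tone: |f₂ − f₀| = 2v_e·f₀/(v + v_e) = 2 × 17 × 857/350 ≈ 83 Hz.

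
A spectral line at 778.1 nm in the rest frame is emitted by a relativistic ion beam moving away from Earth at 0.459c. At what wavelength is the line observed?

Relativistic Doppler for wavelength: λ' = λ₀ · √((1 + β)/(1 − β)).
λ' = 778.1 × √(1.4590/0.5410) = 778.1 × 1.64221 ≈ 1277.8 nm.

1277.8 nm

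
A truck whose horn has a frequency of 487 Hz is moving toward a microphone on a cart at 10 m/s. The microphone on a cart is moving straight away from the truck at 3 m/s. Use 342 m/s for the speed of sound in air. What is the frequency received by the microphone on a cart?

497 Hz

General Doppler shift: f' = f · (v − v_o)/(v − v_s).
f' = 487 × (342 − 3)/(342 − 10) = 487 × 339/332 ≈ 497 Hz.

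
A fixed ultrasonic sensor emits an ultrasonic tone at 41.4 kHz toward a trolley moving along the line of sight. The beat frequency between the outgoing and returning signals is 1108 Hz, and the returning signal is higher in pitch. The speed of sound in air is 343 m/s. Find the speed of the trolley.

4.5 m/s

Double Doppler shift off a moving reflector: f₂ = f₀ · (v + u)/(v − u) (u > 0 toward emitter).
Returning signal is higher, so f₂ = f₀ + Δf = 41400 + 1108 = 42508 Hz.
Rearranging, u = v · (f₂ − f₀)/(f₂ + f₀) = 343 × 1108/83908 ≈ 4.5 m/s.
So the trolley is moving at 4.5 m/s toward the emitter.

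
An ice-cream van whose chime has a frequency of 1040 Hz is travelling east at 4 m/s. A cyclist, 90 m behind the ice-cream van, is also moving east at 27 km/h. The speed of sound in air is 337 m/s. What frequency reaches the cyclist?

1051 Hz

27 km/h = 7.5 m/s.
The cyclist is behind, so the ice-cream van is moving away from it while the cyclist is moving toward the ice-cream van.
With source receding and observer approaching, f' = f · (v + v_o)/(v + v_s).
f' = 1040 × (337 + 7.5)/(337 + 4) = 1040 × 344.5/341 ≈ 1051 Hz.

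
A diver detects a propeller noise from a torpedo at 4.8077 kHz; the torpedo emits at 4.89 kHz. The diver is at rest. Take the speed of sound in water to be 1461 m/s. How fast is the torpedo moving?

25 m/s

f' < f, so the torpedo is receding.
f' = f · v/(v + v_s) ⇒ v_s = v · |1 − f/f'|.
v_s = 1461 × |1 − 4.89/4.8077| = 1461 × 0.01712 ≈ 25 m/s.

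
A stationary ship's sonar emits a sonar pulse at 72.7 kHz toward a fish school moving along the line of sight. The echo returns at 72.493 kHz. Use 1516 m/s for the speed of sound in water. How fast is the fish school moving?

2.16 m/s

Double Doppler shift off a moving reflector: f₂ = f₀ · (v + u)/(v − u) (u > 0 toward emitter).
Rearranging, u = v · (f₂ − f₀)/(f₂ + f₀) = 1516 × -0.207/145.193 ≈ -2.16 m/s.
So the fish school is moving at 2.16 m/s away from the emitter.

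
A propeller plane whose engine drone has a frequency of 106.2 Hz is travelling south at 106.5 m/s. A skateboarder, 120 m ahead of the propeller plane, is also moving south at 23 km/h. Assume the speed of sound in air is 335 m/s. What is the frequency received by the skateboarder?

153 Hz

23 km/h = 6.389 m/s.
The skateboarder is ahead, so the propeller plane is moving toward it while the skateboarder is moving away from the propeller plane.
General Doppler shift: f' = f · (v − v_o)/(v − v_s).
f' = 106.2 × (335 − 6.389)/(335 − 106.5) = 106.2 × 328.61/228.5 ≈ 153 Hz.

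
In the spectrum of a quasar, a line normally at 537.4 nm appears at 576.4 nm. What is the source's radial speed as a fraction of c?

0.070c

λ'/λ₀ = 1.0726 > 1 (redshift), so the source is receding.
λ'/λ₀ = √((1 + β)/(1 − β)) for a receding source ⇒ β = (r² − 1)/(r² + 1) with r = λ'/λ₀.
β = (1.1504 − 1)/(1.1504 + 1) ≈ 0.070.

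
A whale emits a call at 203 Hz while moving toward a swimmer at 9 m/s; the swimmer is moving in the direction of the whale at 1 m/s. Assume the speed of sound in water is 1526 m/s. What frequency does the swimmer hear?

204 Hz

General Doppler shift: f' = f · (v + v_o)/(v − v_s).
f' = 203 × (1526 + 1)/(1526 − 9) = 203 × 1527/1517 ≈ 204 Hz.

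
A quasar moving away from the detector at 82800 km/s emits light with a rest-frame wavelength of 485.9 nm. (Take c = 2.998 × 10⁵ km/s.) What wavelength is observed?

β = v/c = 82800/299800 = 0.2762.
Relativistic Doppler for wavelength: λ' = λ₀ · √((1 + β)/(1 − β)).
λ' = 485.9 × √(1.2762/0.7238) = 485.9 × 1.32783 ≈ 645.2 nm.

645.2 nm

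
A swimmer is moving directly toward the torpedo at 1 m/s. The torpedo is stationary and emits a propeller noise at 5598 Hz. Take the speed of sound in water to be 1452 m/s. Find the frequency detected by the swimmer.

Only the observer moves, toward the source, so f' = f · (v + v_o)/v.
f' = 5598 × (1452 + 1)/1452 = 5598 × 1453/1452 ≈ 5602 Hz.

5602 Hz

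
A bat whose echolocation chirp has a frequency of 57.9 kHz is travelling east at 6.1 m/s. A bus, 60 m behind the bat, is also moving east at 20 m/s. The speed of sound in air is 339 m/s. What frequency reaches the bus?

60.2 kHz

The bus is behind, so the bat is moving away from it while the bus is moving toward the bat.
General Doppler shift: f' = f · (v + v_o)/(v + v_s).
f' = 57.9 × (339 + 20)/(339 + 6.1) = 57.9 × 359/345.1 ≈ 60.2 kHz.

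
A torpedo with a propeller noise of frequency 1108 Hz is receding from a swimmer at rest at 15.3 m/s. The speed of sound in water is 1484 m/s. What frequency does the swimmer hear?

1097 Hz

With the source moving away from a stationary observer, f' = f · v/(v + v_s).
f' = 1108 × 1484/(1484 + 15.3) = 1108 × 1484/1499 ≈ 1097 Hz.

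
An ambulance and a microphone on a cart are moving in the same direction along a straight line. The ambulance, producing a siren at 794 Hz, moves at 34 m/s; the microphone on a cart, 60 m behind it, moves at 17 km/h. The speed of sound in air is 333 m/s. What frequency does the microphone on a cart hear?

17 km/h = 4.722 m/s.
The microphone on a cart is behind, so the ambulance is moving away from it while the microphone on a cart is moving toward the ambulance.
General Doppler shift: f' = f · (v + v_o)/(v + v_s).
f' = 794 × (333 + 4.722)/(333 + 34) = 794 × 337.72/367 ≈ 731 Hz.

731 Hz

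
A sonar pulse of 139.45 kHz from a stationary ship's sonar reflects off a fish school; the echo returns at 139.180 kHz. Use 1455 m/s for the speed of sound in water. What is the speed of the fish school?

1.41 m/s

Double Doppler shift off a moving reflector: f₂ = f₀ · (v + u)/(v − u) (u > 0 toward emitter).
Rearranging, u = v · (f₂ − f₀)/(f₂ + f₀) = 1455 × -0.270/278.630 ≈ -1.41 m/s.
So the fish school is moving at 1.41 m/s away from the emitter.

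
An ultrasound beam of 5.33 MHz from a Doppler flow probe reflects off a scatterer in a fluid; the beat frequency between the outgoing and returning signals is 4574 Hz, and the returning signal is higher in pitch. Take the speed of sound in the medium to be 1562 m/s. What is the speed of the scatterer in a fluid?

0.67 m/s

Double Doppler shift off a moving reflector: f₂ = f₀ · (v + u)/(v − u) (u > 0 toward emitter).
Returning signal is higher, so f₂ = f₀ + Δf = 5330000 + 4574 = 5334574 Hz.
Rearranging, u = v · (f₂ − f₀)/(f₂ + f₀) = 1562 × 4574/10664574 ≈ 0.67 m/s.
So the scatterer in a fluid is moving at 0.67 m/s toward the emitter.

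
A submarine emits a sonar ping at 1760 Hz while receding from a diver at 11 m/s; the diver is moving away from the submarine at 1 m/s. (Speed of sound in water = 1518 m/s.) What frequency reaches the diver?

General Doppler shift: f' = f · (v − v_o)/(v + v_s).
f' = 1760 × (1518 − 1)/(1518 + 11) = 1760 × 1517/1529 ≈ 1746 Hz.

1746 Hz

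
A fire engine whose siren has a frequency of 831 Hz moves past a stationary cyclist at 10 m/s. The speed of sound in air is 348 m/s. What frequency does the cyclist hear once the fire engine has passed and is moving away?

Receding: f₂ = f · v/(v + v_s) = 831 × 348/358 ≈ 808 Hz.

808 Hz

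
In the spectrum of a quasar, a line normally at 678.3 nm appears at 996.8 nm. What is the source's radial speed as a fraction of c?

λ'/λ₀ = 1.4696 > 1 (redshift), so the source is receding.
λ'/λ₀ = √((1 + β)/(1 − β)) for a receding source ⇒ β = (r² − 1)/(r² + 1) with r = λ'/λ₀.
β = (2.1596 − 1)/(2.1596 + 1) ≈ 0.367.

0.367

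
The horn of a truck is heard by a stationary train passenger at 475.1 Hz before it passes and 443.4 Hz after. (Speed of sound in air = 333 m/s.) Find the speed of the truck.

11.5 m/s

f₁/f₂ = (v + v_s)/(v − v_s), so v_s = v · (f₁ − f₂)/(f₁ + f₂).
v_s = 333 × (475.1 − 443.4)/(475.1 + 443.4) = 333 × 31.7/918.5 ≈ 11.5 m/s.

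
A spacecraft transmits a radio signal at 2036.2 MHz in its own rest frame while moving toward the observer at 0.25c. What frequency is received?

2628.7 MHz

Relativistic Doppler for frequency: f' = f₀ · √((1 + β)/(1 − β)).
f' = 2036.2 × √(1.2500/0.7500) = 2036.2 × 1.29099 ≈ 2628.7 MHz.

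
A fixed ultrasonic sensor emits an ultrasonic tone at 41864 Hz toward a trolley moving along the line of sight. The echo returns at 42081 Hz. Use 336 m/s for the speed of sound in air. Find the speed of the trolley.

Double Doppler shift off a moving reflector: f₂ = f₀ · (v + u)/(v − u) (u > 0 toward emitter).
Rearranging, u = v · (f₂ − f₀)/(f₂ + f₀) = 336 × 217/83945 ≈ 0.87 m/s.
So the trolley is moving at 0.87 m/s toward the emitter.

0.87 m/s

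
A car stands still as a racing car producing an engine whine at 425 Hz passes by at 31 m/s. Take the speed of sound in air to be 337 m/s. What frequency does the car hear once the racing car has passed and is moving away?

Receding: f₂ = f · v/(v + v_s) = 425 × 337/368 ≈ 389 Hz.

389 Hz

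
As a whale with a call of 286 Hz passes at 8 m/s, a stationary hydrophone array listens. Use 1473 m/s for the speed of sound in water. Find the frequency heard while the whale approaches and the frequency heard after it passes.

288 Hz approaching; 284 Hz receding

Approaching: f₁ = f · v/(v − v_s) = 286 × 1473/1465 ≈ 288 Hz.
Receding: f₂ = f · v/(v + v_s) = 286 × 1473/1481 ≈ 284 Hz.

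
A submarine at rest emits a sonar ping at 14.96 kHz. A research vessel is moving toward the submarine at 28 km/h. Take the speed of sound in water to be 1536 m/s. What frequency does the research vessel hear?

28 km/h = 7.778 m/s.
Only the observer moves, toward the source, so f' = f · (v + v_o)/v.
f' = 14.96 × (1536 + 7.778)/1536 = 14.96 × 1543.8/1536 ≈ 15.04 kHz.

15.04 kHz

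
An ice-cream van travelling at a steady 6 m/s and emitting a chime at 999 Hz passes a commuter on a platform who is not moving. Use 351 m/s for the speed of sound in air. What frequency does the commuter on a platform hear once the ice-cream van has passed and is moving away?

Receding: f₂ = f · v/(v + v_s) = 999 × 351/357 ≈ 982 Hz.

982 Hz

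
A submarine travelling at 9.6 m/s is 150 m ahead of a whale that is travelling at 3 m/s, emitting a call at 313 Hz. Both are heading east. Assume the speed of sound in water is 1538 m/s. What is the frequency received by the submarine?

The submarine is ahead, so the whale is moving toward it while the submarine is moving away from the whale.
With source approaching and observer receding, f' = f · (v − v_o)/(v − v_s).
f' = 313 × (1538 − 9.6)/(1538 − 3) = 313 × 1528.4/1535 ≈ 312 Hz.

312 Hz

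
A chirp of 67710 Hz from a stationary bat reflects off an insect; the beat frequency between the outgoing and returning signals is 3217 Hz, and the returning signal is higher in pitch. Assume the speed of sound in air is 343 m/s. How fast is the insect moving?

8.0 m/s

Double Doppler shift off a moving reflector: f₂ = f₀ · (v + u)/(v − u) (u > 0 toward emitter).
Returning signal is higher, so f₂ = f₀ + Δf = 67710 + 3217 = 70927 Hz.
Rearranging, u = v · (f₂ − f₀)/(f₂ + f₀) = 343 × 3217/138637 ≈ 8.0 m/s.
So the insect is moving at 8.0 m/s toward the emitter.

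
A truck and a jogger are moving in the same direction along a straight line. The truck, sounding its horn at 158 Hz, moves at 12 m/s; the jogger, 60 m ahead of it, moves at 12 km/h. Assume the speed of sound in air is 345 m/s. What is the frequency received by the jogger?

162 Hz

12 km/h = 3.333 m/s.
The jogger is ahead, so the truck is moving toward it while the jogger is moving away from the truck.
General Doppler shift: f' = f · (v − v_o)/(v − v_s).
f' = 158 × (345 − 3.333)/(345 − 12) = 158 × 341.67/333 ≈ 162 Hz.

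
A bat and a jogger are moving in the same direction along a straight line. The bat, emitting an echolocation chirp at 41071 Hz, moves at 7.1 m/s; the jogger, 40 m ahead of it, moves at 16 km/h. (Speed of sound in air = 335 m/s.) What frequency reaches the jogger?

16 km/h = 4.444 m/s.
The jogger is ahead, so the bat is moving toward it while the jogger is moving away from the bat.
With source approaching and observer receding, f' = f · (v − v_o)/(v − v_s).
f' = 41071 × (335 − 4.444)/(335 − 7.1) = 41071 × 330.56/327.9 ≈ 41404 Hz.

41404 Hz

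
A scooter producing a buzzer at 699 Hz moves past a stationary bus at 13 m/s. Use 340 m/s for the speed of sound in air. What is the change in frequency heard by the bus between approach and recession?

53.5 Hz

Approaching: f₁ = f · v/(v − v_s) = 699 × 340/327 ≈ 726.8 Hz.
Receding: f₂ = f · v/(v + v_s) = 699 × 340/353 ≈ 673.3 Hz.
Drop: f₁ − f₂ = 2f·v·v_s/(v² − v_s²) = 2 × 699 × 340 × 13/(340² − 13²) ≈ 53.5 Hz.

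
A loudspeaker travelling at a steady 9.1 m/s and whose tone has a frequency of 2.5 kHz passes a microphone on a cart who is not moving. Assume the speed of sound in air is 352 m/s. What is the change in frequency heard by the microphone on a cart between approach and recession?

Approaching: f₁ = f · v/(v − v_s) = 2.5 × 352/342.9 ≈ 2.566 kHz.
Receding: f₂ = f · v/(v + v_s) = 2.5 × 352/361.1 ≈ 2.437 kHz.
Drop: f₁ − f₂ = 2f·v·v_s/(v² − v_s²) = 2 × 2.5 × 352 × 9.1/(352² − 9.1²) ≈ 0.129 kHz.

0.129 kHz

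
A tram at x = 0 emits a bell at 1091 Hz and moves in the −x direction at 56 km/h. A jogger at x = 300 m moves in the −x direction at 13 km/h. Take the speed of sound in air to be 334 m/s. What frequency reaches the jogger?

1054 Hz

56 km/h = 15.56 m/s; 13 km/h = 3.611 m/s.
The observer lies on the +x side, so the source is heading away from the observer and the observer is heading toward the source.
General Doppler shift: f' = f · (v + v_o)/(v + v_s).
f' = 1091 × (334 + 3.611)/(334 + 15.56) = 1091 × 337.61/349.56 ≈ 1054 Hz.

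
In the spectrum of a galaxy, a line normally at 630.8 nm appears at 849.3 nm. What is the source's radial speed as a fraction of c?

0.289c

λ'/λ₀ = 1.3464 > 1 (redshift), so the source is receding.
λ'/λ₀ = √((1 + β)/(1 − β)) for a receding source ⇒ β = (r² − 1)/(r² + 1) with r = λ'/λ₀.
β = (1.8128 − 1)/(1.8128 + 1) ≈ 0.289.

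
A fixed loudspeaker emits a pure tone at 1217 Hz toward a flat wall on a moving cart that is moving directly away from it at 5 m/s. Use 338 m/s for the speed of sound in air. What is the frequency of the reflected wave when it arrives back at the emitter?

1182 Hz

The flat wall on a moving cart first receives the wave as a moving observer: f₁ = f₀ · (v − u)/v = 1217 × (338 − 5)/338 ≈ 1199 Hz.
On reflection it acts as a source moving away from the stationary detector: f₂ = f₁ · v/(v + u) = 1199 × 338/343 ≈ 1182 Hz.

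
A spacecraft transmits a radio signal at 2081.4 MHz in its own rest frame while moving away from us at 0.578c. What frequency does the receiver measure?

Relativistic Doppler for frequency: f' = f₀ · √((1 − β)/(1 + β)).
f' = 2081.4 × √(0.4220/1.5780) = 2081.4 × 0.51713 ≈ 1076.4 MHz.

1076.4 MHz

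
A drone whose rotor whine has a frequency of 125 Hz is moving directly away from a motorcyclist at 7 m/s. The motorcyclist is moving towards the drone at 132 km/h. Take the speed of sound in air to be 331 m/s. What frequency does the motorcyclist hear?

136 Hz

132 km/h = 36.67 m/s.
Both move, so f' = f · (v + v_o)/(v + v_s).
f' = 125 × (331 + 36.67)/(331 + 7) = 125 × 367.67/338 ≈ 136 Hz.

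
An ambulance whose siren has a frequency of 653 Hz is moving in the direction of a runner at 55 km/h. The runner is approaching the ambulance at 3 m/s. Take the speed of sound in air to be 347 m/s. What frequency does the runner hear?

689 Hz

55 km/h = 15.28 m/s.
With source approaching and observer approaching, f' = f · (v + v_o)/(v − v_s).
f' = 653 × (347 + 3)/(347 − 15.28) = 653 × 350/331.72 ≈ 689 Hz.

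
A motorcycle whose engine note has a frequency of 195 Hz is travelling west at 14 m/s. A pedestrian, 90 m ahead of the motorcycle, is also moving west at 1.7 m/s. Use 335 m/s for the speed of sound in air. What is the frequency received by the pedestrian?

The pedestrian is ahead, so the motorcycle is moving toward it while the pedestrian is moving away from the motorcycle.
With source approaching and observer receding, f' = f · (v − v_o)/(v − v_s).
f' = 195 × (335 − 1.7)/(335 − 14) = 195 × 333.3/321 ≈ 202 Hz.

202 Hz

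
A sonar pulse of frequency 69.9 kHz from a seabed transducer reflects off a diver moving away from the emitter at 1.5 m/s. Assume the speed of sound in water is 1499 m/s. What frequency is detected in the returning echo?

At the diver (a moving observer), f₁ = f₀ · (v − u)/v = 69.9 × 1497.5/1499 ≈ 69.8 kHz.
The reflection then acts as a moving source: f₂ = f₁ · v/(v + u) ≈ 69.8 kHz.
Equivalently f₂ = f₀ · (v − u)/(v + u).

69.8 kHz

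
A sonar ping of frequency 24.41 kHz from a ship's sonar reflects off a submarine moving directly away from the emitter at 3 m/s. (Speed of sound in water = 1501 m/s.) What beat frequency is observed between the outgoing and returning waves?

97 Hz

At the submarine (a moving observer), f₁ = f₀ · (v − u)/v = 24.41 × 1498/1501 ≈ 24.3612 kHz.
On reflection it acts as a source moving away from the stationary detector: f₂ = f₁ · v/(v + u) = 24.3612 × 1501/1504 ≈ 24.3126 kHz.
Beat frequency (with f₀ = 24410 Hz): |f₂ − f₀| = 2u·f₀/(v + u) = 2 × 3 × 24410/1504 ≈ 97 Hz.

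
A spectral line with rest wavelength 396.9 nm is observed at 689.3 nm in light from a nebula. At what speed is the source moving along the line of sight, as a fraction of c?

λ'/λ₀ = 1.7367 > 1 (redshift), so the source is receding.
λ'/λ₀ = √((1 + β)/(1 − β)) for a receding source ⇒ β = (r² − 1)/(r² + 1) with r = λ'/λ₀.
β = (3.0162 − 1)/(3.0162 + 1) ≈ 0.502.

0.502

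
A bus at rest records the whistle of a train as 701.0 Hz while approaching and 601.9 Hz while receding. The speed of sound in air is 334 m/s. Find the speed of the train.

f₁/f₂ = (v + v_s)/(v − v_s), so v_s = v · (f₁ − f₂)/(f₁ + f₂).
v_s = 334 × (701.0 − 601.9)/(701.0 + 601.9) = 334 × 99.1/1302.9 ≈ 25 m/s.

25 m/s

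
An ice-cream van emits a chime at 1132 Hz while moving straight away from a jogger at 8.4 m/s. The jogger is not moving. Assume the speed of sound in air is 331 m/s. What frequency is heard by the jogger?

Only the source moves, away from the listener, so f' = f · v/(v + v_s).
f' = 1132 × 331/(331 + 8.4) = 1132 × 331/339.4 ≈ 1104 Hz.

1104 Hz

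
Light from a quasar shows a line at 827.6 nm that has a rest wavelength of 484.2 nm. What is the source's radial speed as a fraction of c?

0.490

λ'/λ₀ = 1.7092 > 1 (redshift), so the source is receding.
λ'/λ₀ = √((1 + β)/(1 − β)) for a receding source ⇒ β = (r² − 1)/(r² + 1) with r = λ'/λ₀.
β = (2.9214 − 1)/(2.9214 + 1) ≈ 0.490.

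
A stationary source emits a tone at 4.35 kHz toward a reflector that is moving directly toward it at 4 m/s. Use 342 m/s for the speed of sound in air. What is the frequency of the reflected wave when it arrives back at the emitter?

The reflector first receives the wave as a moving observer: f₁ = f₀ · (v + u)/v = 4.35 × (342 + 4)/342 ≈ 4.40 kHz.
The reflection then acts as a moving source: f₂ = f₁ · v/(v − u) ≈ 4.45 kHz.

4.45 kHz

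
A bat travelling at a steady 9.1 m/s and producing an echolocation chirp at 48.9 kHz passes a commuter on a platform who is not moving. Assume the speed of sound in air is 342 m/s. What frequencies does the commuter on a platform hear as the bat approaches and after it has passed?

50.2 kHz approaching; 47.6 kHz receding

Approaching: f₁ = f · v/(v − v_s) = 48.9 × 342/332.9 ≈ 50.2 kHz.
Receding: f₂ = f · v/(v + v_s) = 48.9 × 342/351.1 ≈ 47.6 kHz.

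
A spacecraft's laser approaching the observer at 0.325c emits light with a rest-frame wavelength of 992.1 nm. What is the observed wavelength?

708.1 nm

Relativistic Doppler for wavelength: λ' = λ₀ · √((1 − β)/(1 + β)).
λ' = 992.1 × √(0.6750/1.3250) = 992.1 × 0.71375 ≈ 708.1 nm.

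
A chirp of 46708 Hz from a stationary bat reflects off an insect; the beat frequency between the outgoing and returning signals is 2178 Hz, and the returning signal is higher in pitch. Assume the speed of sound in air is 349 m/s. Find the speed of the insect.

Double Doppler shift off a moving reflector: f₂ = f₀ · (v + u)/(v − u) (u > 0 toward emitter).
Returning signal is higher, so f₂ = f₀ + Δf = 46708 + 2178 = 48886 Hz.
Rearranging, u = v · (f₂ − f₀)/(f₂ + f₀) = 349 × 2178/95594 ≈ 8.0 m/s.
So the insect is moving at 8.0 m/s toward the emitter.

8.0 m/s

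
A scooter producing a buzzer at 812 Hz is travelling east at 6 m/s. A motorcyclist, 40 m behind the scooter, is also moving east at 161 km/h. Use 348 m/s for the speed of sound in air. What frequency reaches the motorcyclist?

161 km/h = 44.72 m/s.
The motorcyclist is behind, so the scooter is moving away from it while the motorcyclist is moving toward the scooter.
With source receding and observer approaching, f' = f · (v + v_o)/(v + v_s).
f' = 812 × (348 + 44.72)/(348 + 6) = 812 × 392.72/354 ≈ 901 Hz.

901 Hz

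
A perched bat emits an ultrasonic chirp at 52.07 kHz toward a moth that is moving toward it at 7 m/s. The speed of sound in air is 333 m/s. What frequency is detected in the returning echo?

At the moth (a moving observer), f₁ = f₀ · (v + u)/v = 52.07 × 340/333 ≈ 53.2 kHz.
On reflection it acts as a source moving toward the stationary detector: f₂ = f₁ · v/(v − u) = 53.2 × 333/326 ≈ 54.3 kHz.

54.3 kHz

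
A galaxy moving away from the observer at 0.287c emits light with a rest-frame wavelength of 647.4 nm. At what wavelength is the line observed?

869.8 nm

Relativistic Doppler for wavelength: λ' = λ₀ · √((1 + β)/(1 − β)).
λ' = 647.4 × √(1.2870/0.7130) = 647.4 × 1.34352 ≈ 869.8 nm.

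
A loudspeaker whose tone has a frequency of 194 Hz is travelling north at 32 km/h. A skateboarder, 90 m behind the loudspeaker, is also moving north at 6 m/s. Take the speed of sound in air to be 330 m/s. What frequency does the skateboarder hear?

192 Hz

32 km/h = 8.889 m/s.
The skateboarder is behind, so the loudspeaker is moving away from it while the skateboarder is moving toward the loudspeaker.
General Doppler shift: f' = f · (v + v_o)/(v + v_s).
f' = 194 × (330 + 6)/(330 + 8.889) = 194 × 336/338.89 ≈ 192 Hz.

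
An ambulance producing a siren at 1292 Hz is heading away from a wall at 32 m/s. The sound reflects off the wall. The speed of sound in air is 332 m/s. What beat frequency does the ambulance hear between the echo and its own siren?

The wall receives the sound from a moving source: f₁ = f₀ · v/(v + v_e) = 1292 × 332/364 ≈ 1178 Hz.
On the return leg the ambulance is a moving observer: f₂ = f₁ · (v − v_e)/v = 1178 × 300/332 ≈ 1065 Hz.
Equivalently f₂ = f₀ · (v − v_e)/(v + v_e).
Beat against the emitted tone: |f₂ − f₀| = 2v_e·f₀/(v + v_e) = 2 × 32 × 1292/364 ≈ 227 Hz.

227 Hz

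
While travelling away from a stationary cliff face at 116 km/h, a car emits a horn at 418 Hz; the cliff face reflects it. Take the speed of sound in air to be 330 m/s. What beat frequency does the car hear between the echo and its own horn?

74 Hz

116 km/h = 32.22 m/s.
The cliff face receives the sound from a moving source: f₁ = f₀ · v/(v + v_e) = 418 × 330/362.22 ≈ 380.8 Hz.
On the return leg the car is a moving observer: f₂ = f₁ · (v − v_e)/v = 380.8 × 297.78/330 ≈ 343.6 Hz.
Beat against the emitted tone: |f₂ − f₀| = 2v_e·f₀/(v + v_e) = 2 × 32.22 × 418/362.22 ≈ 74 Hz.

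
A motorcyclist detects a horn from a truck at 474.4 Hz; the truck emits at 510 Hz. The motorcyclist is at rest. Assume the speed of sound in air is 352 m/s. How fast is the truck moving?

f' < f, so the truck is receding.
f' = f · v/(v + v_s) ⇒ v_s = v · |1 − f/f'|.
v_s = 352 × |1 − 510/474.4| = 352 × 0.07504 ≈ 26 m/s.

26 m/s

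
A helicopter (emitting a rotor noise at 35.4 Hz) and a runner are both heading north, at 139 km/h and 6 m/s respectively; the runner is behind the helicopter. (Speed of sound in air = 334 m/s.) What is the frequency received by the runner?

139 km/h = 38.61 m/s.
The runner is behind, so the helicopter is moving away from it while the runner is moving toward the helicopter.
With source receding and observer approaching, f' = f · (v + v_o)/(v + v_s).
f' = 35.4 × (334 + 6)/(334 + 38.61) = 35.4 × 340/372.61 ≈ 32.3 Hz.

32.3 Hz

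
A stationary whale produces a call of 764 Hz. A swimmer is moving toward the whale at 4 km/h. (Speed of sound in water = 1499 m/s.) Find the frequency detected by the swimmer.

4 km/h = 1.111 m/s.
Moving observer, stationary source: f' = f · (v + v_o)/v.
f' = 764 × (1499 + 1.111)/1499 = 764 × 1500.1/1499 ≈ 765 Hz.

765 Hz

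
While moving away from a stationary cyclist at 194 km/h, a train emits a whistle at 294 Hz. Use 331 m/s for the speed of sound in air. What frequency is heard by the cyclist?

253 Hz

194 km/h = 53.89 m/s.
Moving source, stationary observer: f' = f · v/(v + v_s) since the source is receding.
f' = 294 × 331/(331 + 53.89) = 294 × 331/384.9 ≈ 253 Hz.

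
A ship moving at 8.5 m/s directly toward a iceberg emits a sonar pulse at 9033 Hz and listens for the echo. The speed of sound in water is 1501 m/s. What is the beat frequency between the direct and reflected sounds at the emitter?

The iceberg receives the sound from a moving source: f₁ = f₀ · v/(v − v_e) = 9033 × 1501/1492.5 ≈ 9084.4 Hz.
On the return leg the ship is a moving observer: f₂ = f₁ · (v + v_e)/v = 9084.4 × 1509.5/1501 ≈ 9135.9 Hz.
Beat against the emitted tone: |f₂ − f₀| = 2v_e·f₀/(v − v_e) = 2 × 8.5 × 9033/1492.5 ≈ 103 Hz.

103 Hz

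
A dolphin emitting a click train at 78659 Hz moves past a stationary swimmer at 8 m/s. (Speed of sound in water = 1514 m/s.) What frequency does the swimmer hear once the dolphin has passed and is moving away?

Receding: f₂ = f · v/(v + v_s) = 78659 × 1514/1522 ≈ 78246 Hz.

78246 Hz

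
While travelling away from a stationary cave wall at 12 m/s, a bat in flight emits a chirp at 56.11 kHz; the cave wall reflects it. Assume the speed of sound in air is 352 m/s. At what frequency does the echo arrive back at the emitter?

52.4 kHz

The cave wall receives the sound from a moving source: f₁ = f₀ · v/(v + v_e) = 56.11 × 352/364 ≈ 54.3 kHz.
On the return leg the bat in flight is a moving observer: f₂ = f₁ · (v − v_e)/v = 54.3 × 340/352 ≈ 52.4 kHz.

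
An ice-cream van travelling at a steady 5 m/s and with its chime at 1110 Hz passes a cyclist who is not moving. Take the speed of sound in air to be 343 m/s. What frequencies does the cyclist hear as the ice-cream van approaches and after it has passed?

1126 Hz approaching; 1094 Hz receding

Approaching: f₁ = f · v/(v − v_s) = 1110 × 343/338 ≈ 1126 Hz.
Receding: f₂ = f · v/(v + v_s) = 1110 × 343/348 ≈ 1094 Hz.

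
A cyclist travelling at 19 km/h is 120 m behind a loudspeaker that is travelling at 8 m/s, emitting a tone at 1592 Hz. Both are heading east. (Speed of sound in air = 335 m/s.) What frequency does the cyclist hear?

1579 Hz

19 km/h = 5.278 m/s.
The cyclist is behind, so the loudspeaker is moving away from it while the cyclist is moving toward the loudspeaker.
Both move, so f' = f · (v + v_o)/(v + v_s).
f' = 1592 × (335 + 5.278)/(335 + 8) = 1592 × 340.28/343 ≈ 1579 Hz.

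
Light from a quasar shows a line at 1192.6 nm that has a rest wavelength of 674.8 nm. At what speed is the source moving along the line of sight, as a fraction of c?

0.515c

λ'/λ₀ = 1.7673 > 1 (redshift), so the source is receding.
λ'/λ₀ = √((1 + β)/(1 − β)) for a receding source ⇒ β = (r² − 1)/(r² + 1) with r = λ'/λ₀.
β = (3.1235 − 1)/(3.1235 + 1) ≈ 0.515.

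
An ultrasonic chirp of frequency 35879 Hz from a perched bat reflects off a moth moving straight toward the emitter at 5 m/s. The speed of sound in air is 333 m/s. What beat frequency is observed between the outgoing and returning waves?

1094 Hz

At the moth (a moving observer), f₁ = f₀ · (v + u)/v = 35879 × 338/333 ≈ 36418 Hz.
On reflection it acts as a source moving toward the stationary detector: f₂ = f₁ · v/(v − u) = 36418 × 333/328 ≈ 36973 Hz.
Beat frequency: |f₂ − f₀| = 2u·f₀/(v − u) = 2 × 5 × 35879/328 ≈ 1094 Hz.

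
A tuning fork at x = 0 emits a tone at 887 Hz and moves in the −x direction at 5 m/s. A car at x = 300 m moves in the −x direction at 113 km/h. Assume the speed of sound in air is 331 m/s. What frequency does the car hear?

113 km/h = 31.39 m/s.
The observer lies on the +x side, so the source is heading away from the observer and the observer is heading toward the source.
General Doppler shift: f' = f · (v + v_o)/(v + v_s).
f' = 887 × (331 + 31.39)/(331 + 5) = 887 × 362.39/336 ≈ 957 Hz.

957 Hz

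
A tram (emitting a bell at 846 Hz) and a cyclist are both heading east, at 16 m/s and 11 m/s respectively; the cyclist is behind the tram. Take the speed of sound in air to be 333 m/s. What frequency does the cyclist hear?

834 Hz

The cyclist is behind, so the tram is moving away from it while the cyclist is moving toward the tram.
Both move, so f' = f · (v + v_o)/(v + v_s).
f' = 846 × (333 + 11)/(333 + 16) = 846 × 344/349 ≈ 834 Hz.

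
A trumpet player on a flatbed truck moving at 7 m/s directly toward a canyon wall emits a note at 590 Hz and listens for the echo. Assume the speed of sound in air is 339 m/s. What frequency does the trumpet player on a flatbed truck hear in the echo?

The canyon wall receives the sound from a moving source: f₁ = f₀ · v/(v − v_e) = 590 × 339/332 ≈ 602 Hz.
On the return leg the trumpet player on a flatbed truck is a moving observer: f₂ = f₁ · (v + v_e)/v = 602 × 346/339 ≈ 615 Hz.

615 Hz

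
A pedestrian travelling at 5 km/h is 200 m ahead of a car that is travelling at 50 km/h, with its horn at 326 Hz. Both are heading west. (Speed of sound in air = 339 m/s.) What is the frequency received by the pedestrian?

50 km/h = 13.89 m/s; 5 km/h = 1.389 m/s.
The pedestrian is ahead, so the car is moving toward it while the pedestrian is moving away from the car.
With source approaching and observer receding, f' = f · (v − v_o)/(v − v_s).
f' = 326 × (339 − 1.389)/(339 − 13.89) = 326 × 337.61/325.11 ≈ 339 Hz.

339 Hz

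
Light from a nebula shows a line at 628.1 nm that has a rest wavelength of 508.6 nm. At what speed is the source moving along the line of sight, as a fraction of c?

λ'/λ₀ = 1.2350 > 1 (redshift), so the source is receding.
λ'/λ₀ = √((1 + β)/(1 − β)) for a receding source ⇒ β = (r² − 1)/(r² + 1) with r = λ'/λ₀.
β = (1.5251 − 1)/(1.5251 + 1) ≈ 0.208.

0.208c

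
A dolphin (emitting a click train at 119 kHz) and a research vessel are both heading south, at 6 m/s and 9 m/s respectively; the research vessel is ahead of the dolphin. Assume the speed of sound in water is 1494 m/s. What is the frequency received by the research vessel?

The research vessel is ahead, so the dolphin is moving toward it while the research vessel is moving away from the dolphin.
With source approaching and observer receding, f' = f · (v − v_o)/(v − v_s).
f' = 119 × (1494 − 9)/(1494 − 6) = 119 × 1485/1488 ≈ 118.8 kHz.

118.8 kHz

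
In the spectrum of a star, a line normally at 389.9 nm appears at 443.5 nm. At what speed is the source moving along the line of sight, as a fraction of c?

0.128

λ'/λ₀ = 1.1375 > 1 (redshift), so the source is receding.
λ'/λ₀ = √((1 + β)/(1 − β)) for a receding source ⇒ β = (r² − 1)/(r² + 1) with r = λ'/λ₀.
β = (1.2938 − 1)/(1.2938 + 1) ≈ 0.128.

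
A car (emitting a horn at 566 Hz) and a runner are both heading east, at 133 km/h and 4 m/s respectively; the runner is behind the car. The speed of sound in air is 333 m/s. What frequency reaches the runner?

133 km/h = 36.94 m/s.
The runner is behind, so the car is moving away from it while the runner is moving toward the car.
With source receding and observer approaching, f' = f · (v + v_o)/(v + v_s).
f' = 566 × (333 + 4)/(333 + 36.94) = 566 × 337/369.94 ≈ 516 Hz.

516 Hz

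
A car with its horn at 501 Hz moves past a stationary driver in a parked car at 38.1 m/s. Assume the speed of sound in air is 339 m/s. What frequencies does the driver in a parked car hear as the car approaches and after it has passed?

564 Hz approaching; 450 Hz receding

Approaching: f₁ = f · v/(v − v_s) = 501 × 339/300.9 ≈ 564 Hz.
Receding: f₂ = f · v/(v + v_s) = 501 × 339/377.1 ≈ 450 Hz.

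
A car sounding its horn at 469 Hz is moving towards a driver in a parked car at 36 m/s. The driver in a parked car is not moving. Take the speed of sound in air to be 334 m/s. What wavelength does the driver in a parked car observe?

With the source moving toward a stationary observer, f' = f · v/(v − v_s).
f' = 469 × 334/(334 − 36) ≈ 526 Hz.
λ' = v/f' = 334/525.658 ≈ 63.5 cm.

63.5 cm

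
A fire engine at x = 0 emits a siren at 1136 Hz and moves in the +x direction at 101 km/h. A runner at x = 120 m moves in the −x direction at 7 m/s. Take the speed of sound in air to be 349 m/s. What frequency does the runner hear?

101 km/h = 28.06 m/s.
The observer lies on the +x side, so the source is heading toward the observer and the observer is heading toward the source.
General Doppler shift: f' = f · (v + v_o)/(v − v_s).
f' = 1136 × (349 + 7)/(349 − 28.06) = 1136 × 356/320.94 ≈ 1260 Hz.

1260 Hz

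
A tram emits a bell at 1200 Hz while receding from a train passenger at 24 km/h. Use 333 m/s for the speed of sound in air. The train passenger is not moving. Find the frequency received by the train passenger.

24 km/h = 6.667 m/s.
With the source moving away from a stationary observer, f' = f · v/(v + v_s).
f' = 1200 × 333/(333 + 6.667) = 1200 × 333/339.7 ≈ 1176 Hz.

1176 Hz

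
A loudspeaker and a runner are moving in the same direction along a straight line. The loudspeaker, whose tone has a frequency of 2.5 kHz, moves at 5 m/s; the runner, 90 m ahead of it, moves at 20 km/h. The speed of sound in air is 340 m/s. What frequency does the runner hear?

2.50 kHz

20 km/h = 5.556 m/s.
The runner is ahead, so the loudspeaker is moving toward it while the runner is moving away from the loudspeaker.
General Doppler shift: f' = f · (v − v_o)/(v − v_s).
f' = 2.5 × (340 − 5.556)/(340 − 5) = 2.5 × 334.44/335 ≈ 2.50 kHz.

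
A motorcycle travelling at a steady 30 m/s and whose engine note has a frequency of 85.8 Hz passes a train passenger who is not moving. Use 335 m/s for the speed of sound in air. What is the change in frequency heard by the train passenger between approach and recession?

Approaching: f₁ = f · v/(v − v_s) = 85.8 × 335/305 ≈ 94.2 Hz.
Receding: f₂ = f · v/(v + v_s) = 85.8 × 335/365 ≈ 78.7 Hz.
Drop: f₁ − f₂ = 2f·v·v_s/(v² − v_s²) = 2 × 85.8 × 335 × 30/(335² − 30²) ≈ 15.5 Hz.

15.5 Hz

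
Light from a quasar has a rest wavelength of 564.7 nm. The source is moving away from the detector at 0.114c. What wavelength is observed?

633.2 nm

Relativistic Doppler for wavelength: λ' = λ₀ · √((1 + β)/(1 − β)).
λ' = 564.7 × √(1.1140/0.8860) = 564.7 × 1.12131 ≈ 633.2 nm.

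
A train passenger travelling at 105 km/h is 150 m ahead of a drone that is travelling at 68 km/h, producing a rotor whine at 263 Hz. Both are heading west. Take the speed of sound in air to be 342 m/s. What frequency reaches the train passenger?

68 km/h = 18.89 m/s; 105 km/h = 29.17 m/s.
The train passenger is ahead, so the drone is moving toward it while the train passenger is moving away from the drone.
With source approaching and observer receding, f' = f · (v − v_o)/(v − v_s).
f' = 263 × (342 − 29.17)/(342 − 18.89) = 263 × 312.83/323.11 ≈ 255 Hz.

255 Hz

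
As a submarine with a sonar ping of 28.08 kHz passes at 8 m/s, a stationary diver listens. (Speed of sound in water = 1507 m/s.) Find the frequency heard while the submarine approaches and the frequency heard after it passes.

28.2 kHz approaching; 27.9 kHz receding

Approaching: f₁ = f · v/(v − v_s) = 28.08 × 1507/1499 ≈ 28.2 kHz.
Receding: f₂ = f · v/(v + v_s) = 28.08 × 1507/1515 ≈ 27.9 kHz.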